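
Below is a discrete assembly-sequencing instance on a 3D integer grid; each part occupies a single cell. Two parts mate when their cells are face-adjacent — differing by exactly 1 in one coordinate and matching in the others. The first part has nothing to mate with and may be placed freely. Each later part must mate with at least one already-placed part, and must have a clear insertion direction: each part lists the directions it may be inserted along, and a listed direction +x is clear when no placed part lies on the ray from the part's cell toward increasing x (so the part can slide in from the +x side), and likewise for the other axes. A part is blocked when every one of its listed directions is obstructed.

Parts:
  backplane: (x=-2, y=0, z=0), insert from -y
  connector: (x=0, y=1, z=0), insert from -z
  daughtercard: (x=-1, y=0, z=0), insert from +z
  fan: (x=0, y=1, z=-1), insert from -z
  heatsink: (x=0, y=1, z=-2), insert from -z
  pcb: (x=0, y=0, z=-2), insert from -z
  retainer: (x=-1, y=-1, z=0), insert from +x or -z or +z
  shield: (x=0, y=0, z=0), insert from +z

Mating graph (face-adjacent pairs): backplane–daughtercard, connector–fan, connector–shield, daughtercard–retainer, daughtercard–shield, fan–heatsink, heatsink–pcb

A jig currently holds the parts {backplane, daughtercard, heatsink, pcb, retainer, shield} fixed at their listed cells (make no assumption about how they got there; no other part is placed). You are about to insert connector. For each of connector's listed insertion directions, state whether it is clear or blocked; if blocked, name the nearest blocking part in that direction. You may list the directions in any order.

-z: blocked by heatsink

-z: nearest on ray is heatsink@(0, 1, -2) ⇒ blocked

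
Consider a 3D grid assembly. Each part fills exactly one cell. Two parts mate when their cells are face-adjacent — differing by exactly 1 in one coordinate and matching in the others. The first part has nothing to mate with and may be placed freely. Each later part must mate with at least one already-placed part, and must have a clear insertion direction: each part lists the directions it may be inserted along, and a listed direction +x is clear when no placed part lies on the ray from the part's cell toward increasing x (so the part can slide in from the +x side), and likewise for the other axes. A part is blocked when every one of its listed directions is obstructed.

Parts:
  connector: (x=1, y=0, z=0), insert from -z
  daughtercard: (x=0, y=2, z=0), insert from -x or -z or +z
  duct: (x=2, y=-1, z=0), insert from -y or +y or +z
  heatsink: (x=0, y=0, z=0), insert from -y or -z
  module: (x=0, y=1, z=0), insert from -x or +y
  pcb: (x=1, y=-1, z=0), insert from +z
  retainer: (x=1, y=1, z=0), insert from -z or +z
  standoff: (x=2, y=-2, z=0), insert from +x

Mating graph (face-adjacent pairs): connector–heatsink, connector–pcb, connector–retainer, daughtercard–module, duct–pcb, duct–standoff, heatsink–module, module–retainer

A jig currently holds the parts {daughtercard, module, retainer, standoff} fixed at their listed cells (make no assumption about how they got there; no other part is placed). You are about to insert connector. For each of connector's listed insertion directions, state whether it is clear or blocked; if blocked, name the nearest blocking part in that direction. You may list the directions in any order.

-z: clear

-z: ray from connector(1, 0, 0) has no placed part ⇒ clear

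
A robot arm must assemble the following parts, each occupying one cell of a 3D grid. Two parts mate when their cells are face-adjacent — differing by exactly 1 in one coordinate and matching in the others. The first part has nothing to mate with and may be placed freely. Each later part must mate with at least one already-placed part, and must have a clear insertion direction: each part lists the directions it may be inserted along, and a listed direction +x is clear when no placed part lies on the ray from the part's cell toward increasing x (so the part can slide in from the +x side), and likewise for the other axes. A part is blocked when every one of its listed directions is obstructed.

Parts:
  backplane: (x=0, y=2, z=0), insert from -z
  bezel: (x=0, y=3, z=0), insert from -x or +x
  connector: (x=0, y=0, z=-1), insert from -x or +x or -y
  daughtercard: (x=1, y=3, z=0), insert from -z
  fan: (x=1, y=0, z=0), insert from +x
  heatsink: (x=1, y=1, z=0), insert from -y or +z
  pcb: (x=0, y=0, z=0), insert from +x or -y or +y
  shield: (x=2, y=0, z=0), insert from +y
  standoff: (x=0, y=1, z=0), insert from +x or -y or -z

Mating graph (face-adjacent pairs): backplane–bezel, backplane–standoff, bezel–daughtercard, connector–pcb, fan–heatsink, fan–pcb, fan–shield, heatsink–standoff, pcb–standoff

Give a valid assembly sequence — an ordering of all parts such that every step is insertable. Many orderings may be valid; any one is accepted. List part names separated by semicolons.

connector; pcb; standoff; backplane; heatsink; bezel; fan; shield; daughtercard

1. connector@(0, 0, -1) [-x clear] — {connector}
2. pcb@(0, 0, 0) [+x clear] — {connector, pcb}
3. standoff@(0, 1, 0) [+x clear] — {connector, pcb, standoff}
4. backplane@(0, 2, 0) [-z clear] — {backplane, connector, pcb, standoff}
5. heatsink@(1, 1, 0) [-y clear] — {backplane, connector, heatsink, pcb, standoff}
6. bezel@(0, 3, 0) [-x clear] — {backplane, bezel, connector, heatsink, pcb, standoff}
7. fan@(1, 0, 0) [+x clear] — {backplane, bezel, connector, fan, heatsink, pcb, standoff}
8. shield@(2, 0, 0) [+y clear] — {backplane, bezel, connector, fan, heatsink, pcb, shield, standoff}
9. daughtercard@(1, 3, 0) [-z clear] — {backplane, bezel, connector, daughtercard, fan, heatsink, pcb, shield, standoff}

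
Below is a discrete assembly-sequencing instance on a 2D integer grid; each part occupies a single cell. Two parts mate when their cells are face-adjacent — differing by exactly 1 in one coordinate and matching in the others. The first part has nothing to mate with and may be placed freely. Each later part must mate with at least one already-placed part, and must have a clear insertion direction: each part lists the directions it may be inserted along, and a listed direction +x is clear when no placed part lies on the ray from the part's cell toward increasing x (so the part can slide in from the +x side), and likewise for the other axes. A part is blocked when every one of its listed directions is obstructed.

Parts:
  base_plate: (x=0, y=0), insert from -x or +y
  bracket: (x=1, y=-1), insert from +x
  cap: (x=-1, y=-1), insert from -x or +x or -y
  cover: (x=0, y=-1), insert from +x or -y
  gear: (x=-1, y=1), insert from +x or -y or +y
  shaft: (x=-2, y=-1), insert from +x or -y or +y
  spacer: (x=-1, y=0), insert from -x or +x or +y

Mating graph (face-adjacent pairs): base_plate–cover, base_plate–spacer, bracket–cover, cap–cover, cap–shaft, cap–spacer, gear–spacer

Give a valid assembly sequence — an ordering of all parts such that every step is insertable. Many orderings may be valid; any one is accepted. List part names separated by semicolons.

base_plate; cover; spacer; bracket; gear; cap; shaft

1. base_plate@(0, 0) [-x clear] — {base_plate}
2. cover@(0, -1) [+x clear] — {base_plate, cover}
3. spacer@(-1, 0) [-x clear] — {base_plate, cover, spacer}
4. bracket@(1, -1) [+x clear] — {base_plate, bracket, cover, spacer}
5. gear@(-1, 1) [+x clear] — {base_plate, bracket, cover, gear, spacer}
6. cap@(-1, -1) [-x clear] — {base_plate, bracket, cap, cover, gear, spacer}
7. shaft@(-2, -1) [-y clear] — {base_plate, bracket, cap, cover, gear, shaft, spacer}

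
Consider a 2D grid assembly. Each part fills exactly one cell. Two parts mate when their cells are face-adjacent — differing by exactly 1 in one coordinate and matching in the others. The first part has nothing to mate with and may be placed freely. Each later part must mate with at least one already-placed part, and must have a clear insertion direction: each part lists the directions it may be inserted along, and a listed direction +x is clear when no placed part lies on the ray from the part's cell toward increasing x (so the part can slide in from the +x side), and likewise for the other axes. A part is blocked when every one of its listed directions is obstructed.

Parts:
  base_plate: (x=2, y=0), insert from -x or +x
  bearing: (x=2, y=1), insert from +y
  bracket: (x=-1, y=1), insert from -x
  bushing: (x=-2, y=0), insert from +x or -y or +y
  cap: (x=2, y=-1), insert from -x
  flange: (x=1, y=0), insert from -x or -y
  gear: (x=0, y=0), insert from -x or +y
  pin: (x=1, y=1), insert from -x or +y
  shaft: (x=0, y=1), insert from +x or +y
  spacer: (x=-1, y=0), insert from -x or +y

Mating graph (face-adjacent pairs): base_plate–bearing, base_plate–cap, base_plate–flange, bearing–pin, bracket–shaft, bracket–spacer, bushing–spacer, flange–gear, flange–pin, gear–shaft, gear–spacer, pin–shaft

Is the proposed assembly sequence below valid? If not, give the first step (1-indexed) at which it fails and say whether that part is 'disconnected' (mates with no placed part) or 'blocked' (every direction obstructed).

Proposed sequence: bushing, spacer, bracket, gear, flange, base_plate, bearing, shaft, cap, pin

Valid

1. bushing@(-2, 0) [+x clear] — {bushing}
2. spacer@(-1, 0) [+y clear] — {bushing, spacer}
3. bracket@(-1, 1) [-x clear] — {bracket, bushing, spacer}
4. gear@(0, 0) [+y clear] — {bracket, bushing, gear, spacer}
5. flange@(1, 0) [-y clear] — {bracket, bushing, flange, gear, spacer}
6. base_plate@(2, 0) [+x clear] — {base_plate, bracket, bushing, flange, gear, spacer}
7. bearing@(2, 1) [+y clear] — {base_plate, bearing, bracket, bushing, flange, gear, spacer}
8. shaft@(0, 1) [+y clear] — {base_plate, bearing, bracket, bushing, flange, gear, shaft, spacer}
9. cap@(2, -1) [-x clear] — {base_plate, bearing, bracket, bushing, cap, flange, gear, shaft, spacer}
10. pin@(1, 1) [+y clear] — {base_plate, bearing, bracket, bushing, cap, flange, gear, pin, shaft, spacer}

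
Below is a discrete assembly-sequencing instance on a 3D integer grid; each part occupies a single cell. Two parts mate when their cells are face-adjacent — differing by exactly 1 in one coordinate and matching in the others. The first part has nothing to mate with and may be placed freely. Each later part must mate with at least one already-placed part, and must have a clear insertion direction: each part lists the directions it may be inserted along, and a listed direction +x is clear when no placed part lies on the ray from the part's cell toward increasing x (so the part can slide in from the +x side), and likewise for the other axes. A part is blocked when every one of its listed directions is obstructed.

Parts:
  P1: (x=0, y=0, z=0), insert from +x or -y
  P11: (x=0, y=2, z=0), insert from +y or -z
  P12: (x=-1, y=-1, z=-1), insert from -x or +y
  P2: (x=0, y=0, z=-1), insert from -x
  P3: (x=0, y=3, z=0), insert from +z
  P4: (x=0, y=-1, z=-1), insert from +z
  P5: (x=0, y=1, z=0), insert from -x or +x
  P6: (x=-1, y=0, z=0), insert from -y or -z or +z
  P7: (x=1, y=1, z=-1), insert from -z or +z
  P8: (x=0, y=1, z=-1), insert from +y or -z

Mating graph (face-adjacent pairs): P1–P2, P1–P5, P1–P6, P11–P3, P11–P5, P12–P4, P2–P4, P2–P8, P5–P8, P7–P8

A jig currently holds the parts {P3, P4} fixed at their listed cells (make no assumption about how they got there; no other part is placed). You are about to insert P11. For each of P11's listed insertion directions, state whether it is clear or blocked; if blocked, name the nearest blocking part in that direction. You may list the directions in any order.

+y: blocked by P3; -z: clear

+y: nearest on ray is P3@(0, 3, 0) ⇒ blocked
-z: ray from P11(0, 2, 0) has no placed part ⇒ clear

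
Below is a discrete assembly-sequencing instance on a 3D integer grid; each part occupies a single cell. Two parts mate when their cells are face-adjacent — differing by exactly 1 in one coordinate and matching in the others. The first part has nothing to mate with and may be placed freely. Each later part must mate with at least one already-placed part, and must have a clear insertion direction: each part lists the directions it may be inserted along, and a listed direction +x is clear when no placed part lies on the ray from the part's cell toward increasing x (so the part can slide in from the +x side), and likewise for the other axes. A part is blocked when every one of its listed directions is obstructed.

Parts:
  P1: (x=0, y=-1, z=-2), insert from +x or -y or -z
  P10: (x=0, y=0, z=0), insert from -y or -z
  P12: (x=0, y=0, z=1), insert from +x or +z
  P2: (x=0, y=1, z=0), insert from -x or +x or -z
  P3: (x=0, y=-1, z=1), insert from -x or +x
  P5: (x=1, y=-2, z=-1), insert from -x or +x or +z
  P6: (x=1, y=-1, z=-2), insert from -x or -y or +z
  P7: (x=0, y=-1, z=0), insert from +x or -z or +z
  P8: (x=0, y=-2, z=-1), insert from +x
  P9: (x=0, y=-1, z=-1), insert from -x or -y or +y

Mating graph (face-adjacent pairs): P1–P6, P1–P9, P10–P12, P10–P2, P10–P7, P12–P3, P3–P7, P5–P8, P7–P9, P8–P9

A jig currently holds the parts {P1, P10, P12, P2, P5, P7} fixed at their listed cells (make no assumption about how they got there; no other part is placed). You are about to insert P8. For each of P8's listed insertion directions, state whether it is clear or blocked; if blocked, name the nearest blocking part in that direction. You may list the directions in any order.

+x: nearest on ray is P5@(1, -2, -1) ⇒ blocked

+x: blocked by P5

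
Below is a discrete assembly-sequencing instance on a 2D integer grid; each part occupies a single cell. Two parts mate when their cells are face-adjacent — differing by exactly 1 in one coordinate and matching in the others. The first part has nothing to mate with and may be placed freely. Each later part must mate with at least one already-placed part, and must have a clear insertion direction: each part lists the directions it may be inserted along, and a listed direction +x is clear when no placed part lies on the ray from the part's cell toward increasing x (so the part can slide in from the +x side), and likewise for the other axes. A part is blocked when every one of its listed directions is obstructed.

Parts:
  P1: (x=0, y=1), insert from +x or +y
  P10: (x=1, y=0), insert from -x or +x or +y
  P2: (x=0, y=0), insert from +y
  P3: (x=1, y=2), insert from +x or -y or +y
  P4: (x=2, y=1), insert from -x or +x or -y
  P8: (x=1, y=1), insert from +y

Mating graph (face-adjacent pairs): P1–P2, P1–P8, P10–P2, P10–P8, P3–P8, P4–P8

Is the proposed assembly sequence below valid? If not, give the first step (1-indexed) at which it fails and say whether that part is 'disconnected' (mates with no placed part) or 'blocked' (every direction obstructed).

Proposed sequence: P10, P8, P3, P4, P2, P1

1. P10@(1, 0) [-x clear] — {P10}
2. P8@(1, 1) [+y clear] — {P10, P8}
3. P3@(1, 2) [+x clear] — {P10, P3, P8}
4. P4@(2, 1) [+x clear] — {P10, P3, P4, P8}
5. P2@(0, 0) [+y clear] — {P10, P2, P3, P4, P8}
6. P1@(0, 1) [+y clear] — {P1, P10, P2, P3, P4, P8}

Valid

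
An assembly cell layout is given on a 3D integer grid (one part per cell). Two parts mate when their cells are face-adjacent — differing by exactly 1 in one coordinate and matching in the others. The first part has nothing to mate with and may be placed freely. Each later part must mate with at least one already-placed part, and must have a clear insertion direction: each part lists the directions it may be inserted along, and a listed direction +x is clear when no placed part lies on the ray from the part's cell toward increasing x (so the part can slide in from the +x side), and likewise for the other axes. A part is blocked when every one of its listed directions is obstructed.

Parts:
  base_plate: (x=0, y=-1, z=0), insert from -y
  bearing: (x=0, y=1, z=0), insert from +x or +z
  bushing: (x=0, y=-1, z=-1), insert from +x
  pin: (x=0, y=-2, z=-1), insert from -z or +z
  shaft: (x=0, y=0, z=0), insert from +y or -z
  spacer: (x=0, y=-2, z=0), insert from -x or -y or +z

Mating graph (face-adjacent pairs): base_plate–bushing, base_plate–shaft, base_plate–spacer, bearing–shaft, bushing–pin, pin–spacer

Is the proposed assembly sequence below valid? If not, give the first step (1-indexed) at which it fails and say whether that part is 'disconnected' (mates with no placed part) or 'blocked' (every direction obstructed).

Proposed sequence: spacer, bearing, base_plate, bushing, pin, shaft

Invalid at step 2 (disconnected)

1. spacer@(0, -2, 0) [-x clear] — {spacer}
2. bearing@(0, 1, 0) — no placed neighbour ⇒ disconnected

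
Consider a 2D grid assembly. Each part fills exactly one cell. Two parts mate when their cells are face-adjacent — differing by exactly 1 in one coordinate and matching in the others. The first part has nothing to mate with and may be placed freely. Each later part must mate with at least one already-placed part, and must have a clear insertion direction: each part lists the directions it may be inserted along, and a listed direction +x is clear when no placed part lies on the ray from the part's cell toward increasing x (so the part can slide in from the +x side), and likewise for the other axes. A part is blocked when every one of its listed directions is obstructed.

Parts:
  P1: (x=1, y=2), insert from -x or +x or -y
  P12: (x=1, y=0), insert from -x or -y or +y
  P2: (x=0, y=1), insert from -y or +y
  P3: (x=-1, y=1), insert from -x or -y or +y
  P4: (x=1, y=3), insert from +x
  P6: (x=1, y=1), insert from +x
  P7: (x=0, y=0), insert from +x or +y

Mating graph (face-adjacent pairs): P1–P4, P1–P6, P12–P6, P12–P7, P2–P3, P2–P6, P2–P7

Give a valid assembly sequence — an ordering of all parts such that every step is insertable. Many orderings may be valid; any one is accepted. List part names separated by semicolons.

P6; P1; P12; P4; P7; P2; P3

1. P6@(1, 1) [+x clear] — {P6}
2. P1@(1, 2) [-x clear] — {P1, P6}
3. P12@(1, 0) [-x clear] — {P1, P12, P6}
4. P4@(1, 3) [+x clear] — {P1, P12, P4, P6}
5. P7@(0, 0) [+y clear] — {P1, P12, P4, P6, P7}
6. P2@(0, 1) [+y clear] — {P1, P12, P2, P4, P6, P7}
7. P3@(-1, 1) [-x clear] — {P1, P12, P2, P3, P4, P6, P7}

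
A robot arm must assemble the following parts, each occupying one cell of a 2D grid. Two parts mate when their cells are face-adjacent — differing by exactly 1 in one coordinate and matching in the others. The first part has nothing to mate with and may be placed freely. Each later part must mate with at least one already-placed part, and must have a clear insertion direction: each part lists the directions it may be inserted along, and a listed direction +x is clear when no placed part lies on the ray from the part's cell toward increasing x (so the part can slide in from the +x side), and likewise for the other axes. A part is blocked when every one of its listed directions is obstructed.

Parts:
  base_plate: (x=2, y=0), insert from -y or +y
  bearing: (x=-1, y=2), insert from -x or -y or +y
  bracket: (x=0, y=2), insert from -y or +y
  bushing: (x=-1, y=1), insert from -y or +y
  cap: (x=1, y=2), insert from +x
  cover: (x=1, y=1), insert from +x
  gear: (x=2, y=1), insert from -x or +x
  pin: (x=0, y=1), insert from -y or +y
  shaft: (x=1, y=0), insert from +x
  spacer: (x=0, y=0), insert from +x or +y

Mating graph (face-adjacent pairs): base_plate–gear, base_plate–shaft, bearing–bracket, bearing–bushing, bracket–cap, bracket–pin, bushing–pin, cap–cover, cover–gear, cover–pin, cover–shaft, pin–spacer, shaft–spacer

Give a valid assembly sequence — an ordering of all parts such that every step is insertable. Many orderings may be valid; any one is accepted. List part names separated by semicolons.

1. cap@(1, 2) [+x clear] — {cap}
2. cover@(1, 1) [+x clear] — {cap, cover}
3. gear@(2, 1) [+x clear] — {cap, cover, gear}
4. pin@(0, 1) [-y clear] — {cap, cover, gear, pin}
5. bushing@(-1, 1) [-y clear] — {bushing, cap, cover, gear, pin}
6. bracket@(0, 2) [+y clear] — {bracket, bushing, cap, cover, gear, pin}
7. spacer@(0, 0) [+x clear] — {bracket, bushing, cap, cover, gear, pin, spacer}
8. bearing@(-1, 2) [-x clear] — {bearing, bracket, bushing, cap, cover, gear, pin, spacer}
9. shaft@(1, 0) [+x clear] — {bearing, bracket, bushing, cap, cover, gear, pin, shaft, spacer}
10. base_plate@(2, 0) [-y clear] — {base_plate, bearing, bracket, bushing, cap, cover, gear, pin, shaft, spacer}

cap; cover; gear; pin; bushing; bracket; spacer; bearing; shaft; base_plate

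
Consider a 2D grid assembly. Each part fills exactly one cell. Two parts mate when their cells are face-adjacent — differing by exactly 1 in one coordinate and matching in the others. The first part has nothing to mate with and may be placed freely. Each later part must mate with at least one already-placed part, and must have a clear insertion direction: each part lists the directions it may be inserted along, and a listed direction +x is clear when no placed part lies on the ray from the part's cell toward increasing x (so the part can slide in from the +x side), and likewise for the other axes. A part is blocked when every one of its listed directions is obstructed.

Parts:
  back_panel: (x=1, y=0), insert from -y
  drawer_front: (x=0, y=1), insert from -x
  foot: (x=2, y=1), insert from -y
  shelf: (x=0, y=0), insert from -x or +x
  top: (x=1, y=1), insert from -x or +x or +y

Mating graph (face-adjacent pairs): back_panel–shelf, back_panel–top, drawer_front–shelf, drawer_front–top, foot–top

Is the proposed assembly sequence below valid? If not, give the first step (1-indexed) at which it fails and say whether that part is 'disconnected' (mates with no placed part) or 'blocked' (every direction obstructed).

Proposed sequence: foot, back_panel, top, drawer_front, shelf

Invalid at step 2 (disconnected)

1. foot@(2, 1) [-y clear] — {foot}
2. back_panel@(1, 0) — no placed neighbour ⇒ disconnected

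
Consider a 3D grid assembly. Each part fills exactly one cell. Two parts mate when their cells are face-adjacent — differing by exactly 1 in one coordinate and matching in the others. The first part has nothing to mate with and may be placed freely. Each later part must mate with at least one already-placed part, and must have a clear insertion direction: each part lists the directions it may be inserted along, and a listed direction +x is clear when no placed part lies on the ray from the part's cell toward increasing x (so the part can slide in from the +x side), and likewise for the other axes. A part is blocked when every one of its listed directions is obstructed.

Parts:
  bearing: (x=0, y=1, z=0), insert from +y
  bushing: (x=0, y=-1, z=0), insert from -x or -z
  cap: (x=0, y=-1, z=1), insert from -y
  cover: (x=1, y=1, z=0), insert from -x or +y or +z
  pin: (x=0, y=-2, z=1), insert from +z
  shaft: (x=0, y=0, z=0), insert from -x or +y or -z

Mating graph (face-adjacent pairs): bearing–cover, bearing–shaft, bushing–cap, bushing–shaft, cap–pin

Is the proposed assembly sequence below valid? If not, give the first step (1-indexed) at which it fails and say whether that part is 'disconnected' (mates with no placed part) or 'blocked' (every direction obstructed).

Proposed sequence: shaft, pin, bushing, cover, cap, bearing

Invalid at step 2 (disconnected)

1. shaft@(0, 0, 0) [-x clear] — {shaft}
2. pin@(0, -2, 1) — no placed neighbour ⇒ disconnected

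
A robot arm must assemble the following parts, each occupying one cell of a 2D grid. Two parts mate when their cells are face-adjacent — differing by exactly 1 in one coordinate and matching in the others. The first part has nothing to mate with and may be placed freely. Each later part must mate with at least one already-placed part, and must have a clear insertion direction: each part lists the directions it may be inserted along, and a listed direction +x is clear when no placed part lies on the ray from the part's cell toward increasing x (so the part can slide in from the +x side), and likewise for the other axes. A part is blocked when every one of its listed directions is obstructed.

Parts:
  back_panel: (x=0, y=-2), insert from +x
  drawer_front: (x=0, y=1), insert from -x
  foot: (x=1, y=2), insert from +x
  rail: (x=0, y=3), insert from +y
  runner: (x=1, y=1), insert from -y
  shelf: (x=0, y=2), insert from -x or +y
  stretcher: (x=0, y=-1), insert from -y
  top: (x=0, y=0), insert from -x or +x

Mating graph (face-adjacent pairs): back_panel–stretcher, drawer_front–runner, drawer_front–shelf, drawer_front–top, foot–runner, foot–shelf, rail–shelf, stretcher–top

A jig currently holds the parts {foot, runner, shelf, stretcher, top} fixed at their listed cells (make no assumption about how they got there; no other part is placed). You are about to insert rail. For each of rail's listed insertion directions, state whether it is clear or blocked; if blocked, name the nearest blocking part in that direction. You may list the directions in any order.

+y: clear

+y: ray from rail(0, 3) has no placed part ⇒ clear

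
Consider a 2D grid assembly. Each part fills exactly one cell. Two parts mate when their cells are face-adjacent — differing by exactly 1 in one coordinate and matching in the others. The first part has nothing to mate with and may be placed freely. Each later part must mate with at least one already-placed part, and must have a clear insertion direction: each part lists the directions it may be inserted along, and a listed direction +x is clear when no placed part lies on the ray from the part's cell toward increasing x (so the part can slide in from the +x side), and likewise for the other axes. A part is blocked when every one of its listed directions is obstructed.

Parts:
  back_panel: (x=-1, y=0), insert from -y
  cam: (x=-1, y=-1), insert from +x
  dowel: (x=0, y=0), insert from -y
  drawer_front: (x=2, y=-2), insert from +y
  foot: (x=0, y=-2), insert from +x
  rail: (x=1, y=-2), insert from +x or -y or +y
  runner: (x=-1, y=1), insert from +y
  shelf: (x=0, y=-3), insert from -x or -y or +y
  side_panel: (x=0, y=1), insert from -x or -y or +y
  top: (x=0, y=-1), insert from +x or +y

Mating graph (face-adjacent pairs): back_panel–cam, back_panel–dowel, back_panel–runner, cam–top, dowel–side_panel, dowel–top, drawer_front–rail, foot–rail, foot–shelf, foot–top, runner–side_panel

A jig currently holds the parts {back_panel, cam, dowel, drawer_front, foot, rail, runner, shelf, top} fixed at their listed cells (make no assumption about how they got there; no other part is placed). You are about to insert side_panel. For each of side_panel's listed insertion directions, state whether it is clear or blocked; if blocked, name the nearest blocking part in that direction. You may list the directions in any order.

-x: nearest on ray is runner@(-1, 1) ⇒ blocked
-y: nearest on ray is dowel@(0, 0) ⇒ blocked
+y: ray from side_panel(0, 1) has no placed part ⇒ clear

+y: clear; -x: blocked by runner; -y: blocked by dowel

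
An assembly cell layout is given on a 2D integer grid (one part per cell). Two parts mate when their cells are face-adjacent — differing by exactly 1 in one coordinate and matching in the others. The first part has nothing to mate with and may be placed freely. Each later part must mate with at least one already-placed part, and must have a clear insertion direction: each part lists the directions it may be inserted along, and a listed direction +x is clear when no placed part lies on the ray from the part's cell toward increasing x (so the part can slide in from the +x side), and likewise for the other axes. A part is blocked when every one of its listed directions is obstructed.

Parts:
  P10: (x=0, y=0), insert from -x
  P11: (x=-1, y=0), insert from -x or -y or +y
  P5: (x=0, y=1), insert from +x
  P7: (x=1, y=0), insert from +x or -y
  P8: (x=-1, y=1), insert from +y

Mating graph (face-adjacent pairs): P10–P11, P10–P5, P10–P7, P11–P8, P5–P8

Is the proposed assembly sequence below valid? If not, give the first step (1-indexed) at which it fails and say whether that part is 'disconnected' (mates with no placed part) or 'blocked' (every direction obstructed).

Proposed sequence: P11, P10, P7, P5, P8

Invalid at step 2 (blocked)

1. P11@(-1, 0) [-x clear] — {P11}
2. P10@(0, 0) — -x all obstructed ⇒ blocked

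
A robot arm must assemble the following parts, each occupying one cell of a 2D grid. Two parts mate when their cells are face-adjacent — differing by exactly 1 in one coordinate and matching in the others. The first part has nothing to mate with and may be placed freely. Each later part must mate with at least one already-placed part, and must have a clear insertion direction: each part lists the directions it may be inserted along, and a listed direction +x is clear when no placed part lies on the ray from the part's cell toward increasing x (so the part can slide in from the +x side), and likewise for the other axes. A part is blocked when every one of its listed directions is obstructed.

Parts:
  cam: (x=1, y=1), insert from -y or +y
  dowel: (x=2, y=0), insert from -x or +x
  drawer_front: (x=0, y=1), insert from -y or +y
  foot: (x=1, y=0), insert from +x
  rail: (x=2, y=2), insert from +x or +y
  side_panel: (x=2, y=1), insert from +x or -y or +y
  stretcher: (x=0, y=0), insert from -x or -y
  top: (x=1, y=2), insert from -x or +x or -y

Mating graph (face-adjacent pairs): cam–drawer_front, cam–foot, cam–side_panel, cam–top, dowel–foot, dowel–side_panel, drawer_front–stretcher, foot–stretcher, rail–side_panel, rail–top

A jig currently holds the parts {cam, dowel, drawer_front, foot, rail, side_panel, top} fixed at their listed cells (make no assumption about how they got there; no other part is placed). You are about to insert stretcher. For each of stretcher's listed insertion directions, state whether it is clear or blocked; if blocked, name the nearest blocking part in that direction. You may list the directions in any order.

-x: ray from stretcher(0, 0) has no placed part ⇒ clear
-y: ray from stretcher(0, 0) has no placed part ⇒ clear

-x: clear; -y: clear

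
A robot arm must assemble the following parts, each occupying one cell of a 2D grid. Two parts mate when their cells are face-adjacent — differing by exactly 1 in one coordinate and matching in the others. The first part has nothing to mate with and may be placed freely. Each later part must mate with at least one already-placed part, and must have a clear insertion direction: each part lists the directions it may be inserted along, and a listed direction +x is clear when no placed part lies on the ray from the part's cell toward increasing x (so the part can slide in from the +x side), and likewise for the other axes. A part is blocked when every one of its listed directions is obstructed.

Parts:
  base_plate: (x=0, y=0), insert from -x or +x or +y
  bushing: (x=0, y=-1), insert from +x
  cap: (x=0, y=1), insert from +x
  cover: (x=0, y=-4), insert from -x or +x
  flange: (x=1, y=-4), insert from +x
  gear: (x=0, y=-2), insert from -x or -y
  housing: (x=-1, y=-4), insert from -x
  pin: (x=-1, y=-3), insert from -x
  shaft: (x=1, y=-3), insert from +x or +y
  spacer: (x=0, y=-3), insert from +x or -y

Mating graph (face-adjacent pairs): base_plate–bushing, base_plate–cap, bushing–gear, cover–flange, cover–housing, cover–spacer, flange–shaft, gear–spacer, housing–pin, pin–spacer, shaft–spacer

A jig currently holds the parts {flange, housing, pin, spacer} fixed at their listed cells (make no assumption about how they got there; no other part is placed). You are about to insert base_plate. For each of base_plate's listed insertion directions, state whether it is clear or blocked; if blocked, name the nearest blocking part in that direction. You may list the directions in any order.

-x: ray from base_plate(0, 0) has no placed part ⇒ clear
+x: ray from base_plate(0, 0) has no placed part ⇒ clear
+y: ray from base_plate(0, 0) has no placed part ⇒ clear

+x: clear; +y: clear; -x: clear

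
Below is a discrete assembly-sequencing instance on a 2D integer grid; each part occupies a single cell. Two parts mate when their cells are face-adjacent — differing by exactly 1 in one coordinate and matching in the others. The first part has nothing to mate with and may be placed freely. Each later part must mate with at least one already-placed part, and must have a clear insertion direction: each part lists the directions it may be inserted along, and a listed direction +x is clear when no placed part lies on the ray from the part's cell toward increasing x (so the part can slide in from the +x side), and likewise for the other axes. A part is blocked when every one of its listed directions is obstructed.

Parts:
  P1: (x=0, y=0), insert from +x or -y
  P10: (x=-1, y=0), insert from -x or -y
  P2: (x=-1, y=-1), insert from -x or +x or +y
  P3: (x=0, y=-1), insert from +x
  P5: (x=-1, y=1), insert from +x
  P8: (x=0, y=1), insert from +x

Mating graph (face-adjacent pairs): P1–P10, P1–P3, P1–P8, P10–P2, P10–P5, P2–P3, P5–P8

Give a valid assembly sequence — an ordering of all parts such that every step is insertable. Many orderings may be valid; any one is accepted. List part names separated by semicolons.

P3; P2; P10; P5; P8; P1

1. P3@(0, -1) [+x clear] — {P3}
2. P2@(-1, -1) [-x clear] — {P2, P3}
3. P10@(-1, 0) [-x clear] — {P10, P2, P3}
4. P5@(-1, 1) [+x clear] — {P10, P2, P3, P5}
5. P8@(0, 1) [+x clear] — {P10, P2, P3, P5, P8}
6. P1@(0, 0) [+x clear] — {P1, P10, P2, P3, P5, P8}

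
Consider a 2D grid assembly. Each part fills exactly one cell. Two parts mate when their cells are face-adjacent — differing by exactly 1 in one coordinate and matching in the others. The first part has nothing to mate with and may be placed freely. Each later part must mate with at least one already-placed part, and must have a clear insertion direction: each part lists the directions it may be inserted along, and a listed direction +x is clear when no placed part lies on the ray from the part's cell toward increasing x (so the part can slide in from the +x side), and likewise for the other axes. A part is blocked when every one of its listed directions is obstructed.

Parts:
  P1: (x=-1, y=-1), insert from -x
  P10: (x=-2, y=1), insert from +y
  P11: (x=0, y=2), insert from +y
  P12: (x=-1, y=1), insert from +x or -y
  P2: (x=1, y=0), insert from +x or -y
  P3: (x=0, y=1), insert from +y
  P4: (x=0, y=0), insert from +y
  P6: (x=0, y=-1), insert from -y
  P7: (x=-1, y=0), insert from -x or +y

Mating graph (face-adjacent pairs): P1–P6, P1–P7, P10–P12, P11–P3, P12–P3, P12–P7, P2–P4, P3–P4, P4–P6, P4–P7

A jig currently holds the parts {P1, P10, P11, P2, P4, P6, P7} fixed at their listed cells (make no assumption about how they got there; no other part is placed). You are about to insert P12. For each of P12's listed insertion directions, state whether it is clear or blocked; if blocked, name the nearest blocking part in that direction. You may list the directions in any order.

+x: clear; -y: blocked by P7

+x: ray from P12(-1, 1) has no placed part ⇒ clear
-y: nearest on ray is P7@(-1, 0) ⇒ blocked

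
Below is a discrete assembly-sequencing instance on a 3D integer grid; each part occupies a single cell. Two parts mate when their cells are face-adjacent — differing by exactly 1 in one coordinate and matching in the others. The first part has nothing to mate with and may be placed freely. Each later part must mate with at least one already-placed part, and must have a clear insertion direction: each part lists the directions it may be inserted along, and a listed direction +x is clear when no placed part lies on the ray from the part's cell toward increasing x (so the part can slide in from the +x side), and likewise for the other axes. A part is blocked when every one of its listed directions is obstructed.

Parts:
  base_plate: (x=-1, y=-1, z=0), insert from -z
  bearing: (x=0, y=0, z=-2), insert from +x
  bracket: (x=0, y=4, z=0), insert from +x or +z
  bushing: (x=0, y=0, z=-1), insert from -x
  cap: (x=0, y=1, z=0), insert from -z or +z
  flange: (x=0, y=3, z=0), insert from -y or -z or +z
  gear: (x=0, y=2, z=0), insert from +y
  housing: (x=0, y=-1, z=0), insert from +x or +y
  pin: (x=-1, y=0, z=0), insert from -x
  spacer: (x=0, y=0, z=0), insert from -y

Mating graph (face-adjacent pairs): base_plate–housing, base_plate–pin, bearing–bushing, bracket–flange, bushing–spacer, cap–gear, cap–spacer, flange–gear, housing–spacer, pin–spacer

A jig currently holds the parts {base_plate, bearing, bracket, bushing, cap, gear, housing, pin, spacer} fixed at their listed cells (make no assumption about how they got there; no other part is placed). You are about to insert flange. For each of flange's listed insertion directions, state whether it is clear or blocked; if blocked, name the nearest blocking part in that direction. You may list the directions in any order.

-y: nearest on ray is gear@(0, 2, 0) ⇒ blocked
-z: ray from flange(0, 3, 0) has no placed part ⇒ clear
+z: ray from flange(0, 3, 0) has no placed part ⇒ clear

+z: clear; -y: blocked by gear; -z: clear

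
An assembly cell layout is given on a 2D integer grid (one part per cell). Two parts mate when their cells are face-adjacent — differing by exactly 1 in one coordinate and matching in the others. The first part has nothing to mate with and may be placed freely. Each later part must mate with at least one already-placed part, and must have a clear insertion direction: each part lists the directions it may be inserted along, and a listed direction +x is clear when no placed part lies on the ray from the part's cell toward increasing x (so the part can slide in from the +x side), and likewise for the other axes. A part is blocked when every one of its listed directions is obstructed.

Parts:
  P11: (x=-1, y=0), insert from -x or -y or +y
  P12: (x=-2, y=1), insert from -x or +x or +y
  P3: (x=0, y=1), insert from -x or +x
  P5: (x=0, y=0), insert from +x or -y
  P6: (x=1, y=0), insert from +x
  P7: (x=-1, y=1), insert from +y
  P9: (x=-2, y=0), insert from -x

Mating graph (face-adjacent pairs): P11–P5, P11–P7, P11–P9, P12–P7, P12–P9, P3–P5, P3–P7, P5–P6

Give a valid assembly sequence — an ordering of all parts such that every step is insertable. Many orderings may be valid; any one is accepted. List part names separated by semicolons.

P7; P12; P9; P3; P5; P6; P11

1. P7@(-1, 1) [+y clear] — {P7}
2. P12@(-2, 1) [-x clear] — {P12, P7}
3. P9@(-2, 0) [-x clear] — {P12, P7, P9}
4. P3@(0, 1) [+x clear] — {P12, P3, P7, P9}
5. P5@(0, 0) [+x clear] — {P12, P3, P5, P7, P9}
6. P6@(1, 0) [+x clear] — {P12, P3, P5, P6, P7, P9}
7. P11@(-1, 0) [-y clear] — {P11, P12, P3, P5, P6, P7, P9}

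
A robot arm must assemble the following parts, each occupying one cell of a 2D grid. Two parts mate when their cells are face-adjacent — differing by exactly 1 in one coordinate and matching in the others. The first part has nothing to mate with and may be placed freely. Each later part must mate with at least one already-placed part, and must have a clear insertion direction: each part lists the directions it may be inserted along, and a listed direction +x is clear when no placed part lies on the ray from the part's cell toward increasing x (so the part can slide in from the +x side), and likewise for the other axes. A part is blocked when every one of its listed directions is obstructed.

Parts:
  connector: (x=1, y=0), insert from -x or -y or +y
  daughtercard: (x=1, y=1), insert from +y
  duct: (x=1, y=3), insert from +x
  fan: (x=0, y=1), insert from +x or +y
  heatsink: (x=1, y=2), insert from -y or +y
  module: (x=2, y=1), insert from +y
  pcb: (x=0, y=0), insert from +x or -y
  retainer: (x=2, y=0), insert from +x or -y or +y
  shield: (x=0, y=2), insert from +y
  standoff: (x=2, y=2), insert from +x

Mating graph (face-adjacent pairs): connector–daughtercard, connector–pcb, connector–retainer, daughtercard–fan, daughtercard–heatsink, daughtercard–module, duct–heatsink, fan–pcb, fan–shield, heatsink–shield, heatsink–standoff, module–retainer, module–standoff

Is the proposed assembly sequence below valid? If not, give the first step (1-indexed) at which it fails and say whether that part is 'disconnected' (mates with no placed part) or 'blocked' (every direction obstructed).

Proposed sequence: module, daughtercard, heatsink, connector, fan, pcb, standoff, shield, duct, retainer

Valid

1. module@(2, 1) [+y clear] — {module}
2. daughtercard@(1, 1) [+y clear] — {daughtercard, module}
3. heatsink@(1, 2) [+y clear] — {daughtercard, heatsink, module}
4. connector@(1, 0) [-x clear] — {connector, daughtercard, heatsink, module}
5. fan@(0, 1) [+y clear] — {connector, daughtercard, fan, heatsink, module}
6. pcb@(0, 0) [-y clear] — {connector, daughtercard, fan, heatsink, module, pcb}
7. standoff@(2, 2) [+x clear] — {connector, daughtercard, fan, heatsink, module, pcb, standoff}
8. shield@(0, 2) [+y clear] — {connector, daughtercard, fan, heatsink, module, pcb, shield, standoff}
9. duct@(1, 3) [+x clear] — {connector, daughtercard, duct, fan, heatsink, module, pcb, shield, standoff}
10. retainer@(2, 0) [+x clear] — {connector, daughtercard, duct, fan, heatsink, module, pcb, retainer, shield, standoff}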